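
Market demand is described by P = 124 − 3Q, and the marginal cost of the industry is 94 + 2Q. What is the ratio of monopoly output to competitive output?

Monopoly sets MR = MC: 124 − 6Q = 94 + 2Q ⇒ Q = 3.75, P = 124 − 3·3.75 = 112.75.
Competitive equilibrium sets price equal to marginal cost: 124 − 3Q = 94 + 2Q, so Q = 6 and P = 106.
Ratio Q_m/Q_c = 3.75/6 = 0.625.

Q_m/Q_c = 0.625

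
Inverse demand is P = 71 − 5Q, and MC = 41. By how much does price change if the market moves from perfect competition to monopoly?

P rises by 15

Under competition P = MC = 41, so Q = (71 − 41)/5 = 6.
The monopolist equates marginal revenue to marginal cost: 71 − 10Q = 41, so Q = 3. From demand, P = 56.
Change in price: 56 − 41 = 15.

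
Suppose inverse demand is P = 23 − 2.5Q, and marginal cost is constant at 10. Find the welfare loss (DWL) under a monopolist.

DWL = 8.45

Competitive firms price at marginal cost: P = 10, giving Q = 5.2.
The monopolist equates marginal revenue to marginal cost: 23 − 5Q = 10, so Q = 2.6. From demand, P = 16.5.
DWL is the triangle between Q = 2.6 and Q = 5.2: ½·(5.2 − 2.6)·(16.5 − 10) = 8.45.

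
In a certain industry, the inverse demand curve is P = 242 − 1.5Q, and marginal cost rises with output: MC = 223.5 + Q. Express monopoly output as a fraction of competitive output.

Q_m/Q_c = 0.625

A monopolist chooses Q where MR = MC. MR = 242 − 3Q; setting this equal to 223.5 + Q gives Q = 4.625 and P = 3761/16.
Competitive equilibrium sets price equal to marginal cost: 242 − 1.5Q = 223.5 + Q, so Q = 7.4 and P = 230.9.
Ratio Q_m/Q_c = 4.625/7.4 = 0.625.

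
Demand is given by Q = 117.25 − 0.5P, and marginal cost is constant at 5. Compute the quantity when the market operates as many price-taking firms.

Inverting demand: P = 234.5 − 2Q.
Under competition P = MC = 5, so Q = (234.5 − 5)/2 = 114.75.

Q = 114.75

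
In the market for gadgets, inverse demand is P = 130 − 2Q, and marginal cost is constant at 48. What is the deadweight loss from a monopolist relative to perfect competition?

Perfect competition: P = MC = 48, so 130 − 2Q = 48 and Q = 41.
A monopolist chooses Q where MR = MC. MR = 130 − 4Q; setting this equal to 48 gives Q = 20.5 and P = 89.
DWL is the triangle between Q = 20.5 and Q = 41: ½·(41 − 20.5)·(89 − 48) = 420.25.

DWL = 420.25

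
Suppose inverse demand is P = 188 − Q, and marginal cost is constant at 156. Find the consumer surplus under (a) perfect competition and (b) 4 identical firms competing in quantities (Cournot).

Competitive firms price at marginal cost: P = 156, giving Q = 32.
CS = ½·(188 − 156)·32 = 512.
In a 4-firm Cournot equilibrium, symmetry and the first-order condition give q = (188 − 156)/(5) = 6.4. So Q = 25.6 and P = 162.4.
CS = ½·(188 − 162.4)·25.6 = 327.68.

Competition: CS = 512; Cournot: CS = 327.68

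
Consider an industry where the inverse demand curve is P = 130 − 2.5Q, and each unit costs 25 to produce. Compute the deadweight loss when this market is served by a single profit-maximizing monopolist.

DWL = 551.25

Competitive firms price at marginal cost: P = 25, giving Q = 42.
A monopolist chooses Q where MR = MC. MR = 130 − 5Q; setting this equal to 25 gives Q = 21 and P = 77.5.
DWL is the triangle between Q = 21 and Q = 42: ½·(42 − 21)·(77.5 − 25) = 551.25.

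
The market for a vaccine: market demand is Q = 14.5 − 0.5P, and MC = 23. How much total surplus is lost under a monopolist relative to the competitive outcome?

DWL = 2.25

Inverting demand: P = 29 − 2Q.
Under competition P = MC = 23, so Q = (29 − 23)/2 = 3.
The monopolist equates marginal revenue to marginal cost: 29 − 4Q = 23, so Q = 1.5. From demand, P = 26.
DWL is the triangle between Q = 1.5 and Q = 3: ½·(3 − 1.5)·(26 − 23) = 2.25.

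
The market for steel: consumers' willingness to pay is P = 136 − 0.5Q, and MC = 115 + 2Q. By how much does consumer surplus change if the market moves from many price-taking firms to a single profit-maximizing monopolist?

CS falls by 5.39

Competitive equilibrium sets price equal to marginal cost: 136 − 0.5Q = 115 + 2Q, so Q = 8.4 and P = 131.8.
CS = ½·(136 − 131.8)·8.4 = 17.64.
Monopoly sets MR = MC: 136 − Q = 115 + 2Q ⇒ Q = 7, P = 136 − 0.5·7 = 132.5.
CS = ½·(136 − 132.5)·7 = 12.25.
Change in consumer surplus: 12.25 − 17.64 = −5.39.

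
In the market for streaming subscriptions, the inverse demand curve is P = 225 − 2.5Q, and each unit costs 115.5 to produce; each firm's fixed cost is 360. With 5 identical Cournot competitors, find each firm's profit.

Cournot with 5 identical firms: the symmetric best-response condition is 225 − 15q = 115.5. Each firm produces q = 7.3, total output Q = 36.5, price P = 133.75.
Each firm's profit = (133.75 − 115.5)·7.3 − 360 = −226.775.

π_i = −226.775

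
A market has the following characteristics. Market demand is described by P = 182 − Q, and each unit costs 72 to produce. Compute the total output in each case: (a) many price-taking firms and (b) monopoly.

Under competition P = MC = 72, so Q = (182 − 72)/1 = 110.
Monopoly sets MR = MC: 182 − 2Q = 72 ⇒ Q = 55, P = 182 − 55 = 127.

Competition: Q = 110; Monopoly: Q = 55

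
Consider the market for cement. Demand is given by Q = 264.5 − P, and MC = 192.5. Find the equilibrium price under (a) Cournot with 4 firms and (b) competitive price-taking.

Cournot: P = 206.9; Competition: P = 192.5

Inverting demand: P = 264.5 − Q.
With 4 symmetric Cournot firms, each firm's FOC gives 264.5 − 5q = 192.5, so q = 14.4, Q = 4·14.4 = 57.6, and P = 206.9.
Under competition P = MC = 192.5, so Q = (264.5 − 192.5)/1 = 72.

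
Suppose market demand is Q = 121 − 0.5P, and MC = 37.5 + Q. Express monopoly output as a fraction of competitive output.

Inverting demand: P = 242 − 2Q.
The monopolist equates marginal revenue to marginal cost: 242 − 4Q = 37.5 + Q, so Q = 40.9. From demand, P = 160.2.
Competitive equilibrium sets price equal to marginal cost: 242 − 2Q = 37.5 + Q, so Q = 409/6 and P = 317/3.
Ratio Q_m/Q_c = 40.9/(409/6) = 0.6.

Q_m/Q_c = 0.6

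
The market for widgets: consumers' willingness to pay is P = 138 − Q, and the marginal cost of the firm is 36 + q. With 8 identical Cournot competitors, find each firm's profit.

π_i = 156.06

Cournot with 8 identical firms: the symmetric best-response condition is 138 − 9q = 36 + q. Each firm produces q = 10.2, total output Q = 81.6, price P = 56.4.
Each firm's profit = 56.4·10.2 − (36·10.2 + ½·1·10.2²) = 156.06.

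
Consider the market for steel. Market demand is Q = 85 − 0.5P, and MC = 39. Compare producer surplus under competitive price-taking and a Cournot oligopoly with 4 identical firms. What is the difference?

Inverting demand: P = 170 − 2Q.
Competitive firms price at marginal cost: P = 39, giving Q = 65.5.
PS = (39 − 39)·65.5 = 0.
With 4 symmetric Cournot firms, each firm's FOC gives 170 − 10q = 39, so q = 13.1, Q = 4·13.1 = 52.4, and P = 65.2.
PS = (65.2 − 39)·52.4 = 1372.88.
Change in producer surplus: 1372.88 − 0 = 1372.88.

Producer surplus rises by 1372.88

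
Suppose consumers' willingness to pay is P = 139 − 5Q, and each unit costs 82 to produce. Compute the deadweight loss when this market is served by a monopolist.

Under competition P = MC = 82, so Q = (139 − 82)/5 = 11.4.
Monopoly sets MR = MC: 139 − 10Q = 82 ⇒ Q = 5.7, P = 139 − 5·5.7 = 110.5.
DWL is the triangle between Q = 5.7 and Q = 11.4: ½·(11.4 − 5.7)·(110.5 − 82) = 81.225.

DWL = 81.225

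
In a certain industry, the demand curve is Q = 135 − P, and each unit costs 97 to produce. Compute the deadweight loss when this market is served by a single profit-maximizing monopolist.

DWL = 180.5

Inverting demand: P = 135 − Q.
Under competition P = MC = 97, so Q = (135 − 97)/1 = 38.
Monopoly sets MR = MC: 135 − 2Q = 97 ⇒ Q = 19, P = 135 − 19 = 116.
DWL is the triangle between Q = 19 and Q = 38: ½·(38 − 19)·(116 − 97) = 180.5.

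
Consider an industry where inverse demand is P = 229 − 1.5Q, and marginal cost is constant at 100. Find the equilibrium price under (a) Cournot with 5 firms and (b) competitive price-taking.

In a 5-firm Cournot equilibrium, symmetry and the first-order condition give q = (229 − 100)/(9) = 43/3. So Q = 215/3 and P = 121.5.
Under competition P = MC = 100, so Q = (229 − 100)/1.5 = 86.

Cournot: P = 121.5; Competition: P = 100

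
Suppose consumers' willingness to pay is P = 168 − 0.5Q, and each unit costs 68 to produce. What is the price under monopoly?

P = 118

The monopolist equates marginal revenue to marginal cost: 168 − Q = 68, so Q = 100. From demand, P = 118.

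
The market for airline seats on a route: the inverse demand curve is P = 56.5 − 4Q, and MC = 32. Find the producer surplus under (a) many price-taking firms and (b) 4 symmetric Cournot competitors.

Under competition P = MC = 32, so Q = (56.5 − 32)/4 = 6.125.
PS = (32 − 32)·6.125 = 0.
In a 4-firm Cournot equilibrium, symmetry and the first-order condition give q = (56.5 − 32)/(20) = 1.225. So Q = 4.9 and P = 36.9.
PS = (36.9 − 32)·4.9 = 24.01.

Competition: PS = 0; Cournot: PS = 24.01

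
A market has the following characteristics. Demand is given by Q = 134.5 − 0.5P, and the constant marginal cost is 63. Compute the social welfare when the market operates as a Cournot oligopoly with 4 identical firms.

TS = 10184.64

Inverting demand: P = 269 − 2Q.
In a 4-firm Cournot equilibrium, symmetry and the first-order condition give q = (269 − 63)/(10) = 20.6. So Q = 82.4 and P = 104.2.
CS = ½·(269 − 104.2)·82.4 = 6789.76; PS = (104.2 − 63)·82.4 = 3394.88; TS = 10184.64.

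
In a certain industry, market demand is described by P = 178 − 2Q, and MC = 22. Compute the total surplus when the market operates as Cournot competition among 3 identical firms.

Cournot with 3 identical firms: the symmetric best-response condition is 178 − 8q = 22. Each firm produces q = 19.5, total output Q = 58.5, price P = 61.
CS = ½·(178 − 61)·58.5 = 3422.25; PS = (61 − 22)·58.5 = 2281.5; TS = 5703.75.

TS = 5703.75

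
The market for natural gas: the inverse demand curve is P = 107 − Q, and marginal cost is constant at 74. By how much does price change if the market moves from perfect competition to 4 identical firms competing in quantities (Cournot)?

Under competition P = MC = 74, so Q = (107 − 74)/1 = 33.
Cournot with 4 identical firms: the symmetric best-response condition is 107 − 5q = 74. Each firm produces q = 6.6, total output Q = 26.4, price P = 80.6.
Change in price: 80.6 − 74 = 6.6.

Price rises by 6.6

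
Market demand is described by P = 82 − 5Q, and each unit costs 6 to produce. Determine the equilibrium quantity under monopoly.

The monopolist equates marginal revenue to marginal cost: 82 − 10Q = 6, so Q = 7.6. From demand, P = 44.

Q = 7.6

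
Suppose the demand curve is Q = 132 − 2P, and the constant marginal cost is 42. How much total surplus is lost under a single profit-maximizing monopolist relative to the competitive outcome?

DWL = 144

Inverting demand: P = 66 − 0.5Q.
Under competition P = MC = 42, so Q = (66 − 42)/0.5 = 48.
A monopolist chooses Q where MR = MC. MR = 66 − Q; setting this equal to 42 gives Q = 24 and P = 54.
DWL is the triangle between Q = 24 and Q = 48: ½·(48 − 24)·(54 − 42) = 144.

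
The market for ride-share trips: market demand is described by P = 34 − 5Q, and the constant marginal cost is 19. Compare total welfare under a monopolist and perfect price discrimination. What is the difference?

Monopoly sets MR = MC: 34 − 10Q = 19 ⇒ Q = 1.5, P = 34 − 5·1.5 = 26.5.
CS = ½·(34 − 26.5)·1.5 = 5.625; PS = (26.5 − 19)·1.5 = 11.25; TS = 16.875.
With perfect price discrimination, output is the efficient level Q = 3 (where demand meets MC), but every buyer pays their willingness to pay: CS = 0 and PS = total surplus.
TS = 22.5 (equal to competitive TS).
Change in total welfare: 22.5 − 16.875 = 5.625.

Total welfare rises by 5.625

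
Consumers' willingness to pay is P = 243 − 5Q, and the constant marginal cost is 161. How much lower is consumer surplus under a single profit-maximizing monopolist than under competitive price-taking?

Consumer surplus falls by 504.3

Competitive firms price at marginal cost: P = 161, giving Q = 16.4.
CS = ½·(243 − 161)·16.4 = 672.4.
The monopolist equates marginal revenue to marginal cost: 243 − 10Q = 161, so Q = 8.2. From demand, P = 202.
CS = ½·(243 − 202)·8.2 = 168.1.
Change in consumer surplus: 168.1 − 672.4 = −504.3.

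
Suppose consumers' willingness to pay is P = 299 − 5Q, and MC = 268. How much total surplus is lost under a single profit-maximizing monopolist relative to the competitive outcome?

Under competition P = MC = 268, so Q = (299 − 268)/5 = 6.2.
The monopolist equates marginal revenue to marginal cost: 299 − 10Q = 268, so Q = 3.1. From demand, P = 283.5.
DWL is the triangle between Q = 3.1 and Q = 6.2: ½·(6.2 − 3.1)·(283.5 − 268) = 24.025.

DWL = 24.025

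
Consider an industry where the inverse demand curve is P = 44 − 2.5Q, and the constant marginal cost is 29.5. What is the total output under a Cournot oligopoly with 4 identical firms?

With 4 symmetric Cournot firms, each firm's FOC gives 44 − 12.5q = 29.5, so q = 1.16, Q = 4·1.16 = 4.64, and P = 32.4.

Q = 4.64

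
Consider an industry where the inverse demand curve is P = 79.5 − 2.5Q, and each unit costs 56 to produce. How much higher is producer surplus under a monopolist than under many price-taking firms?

Producer surplus rises by 55.225

Under competition P = MC = 56, so Q = (79.5 − 56)/2.5 = 9.4.
PS = (56 − 56)·9.4 = 0.
Monopoly sets MR = MC: 79.5 − 5Q = 56 ⇒ Q = 4.7, P = 79.5 − 2.5·4.7 = 67.75.
PS = (67.75 − 56)·4.7 = 55.225.
Change in producer surplus: 55.225 − 0 = 55.225.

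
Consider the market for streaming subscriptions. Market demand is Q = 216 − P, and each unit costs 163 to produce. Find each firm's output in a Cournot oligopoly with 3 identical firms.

q_i = 13.25

Inverting demand: P = 216 − Q.
Cournot with 3 identical firms: the symmetric best-response condition is 216 − 4q = 163. Each firm produces q = 13.25, total output Q = 39.75, price P = 176.25.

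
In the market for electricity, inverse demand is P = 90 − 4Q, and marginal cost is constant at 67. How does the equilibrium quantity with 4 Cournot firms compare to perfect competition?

Cournot: Q = 4.6; Competition: Q = 5.75

Cournot with 4 identical firms: the symmetric best-response condition is 90 − 20q = 67. Each firm produces q = 1.15, total output Q = 4.6, price P = 71.6.
Under competition P = MC = 67, so Q = (90 − 67)/4 = 5.75.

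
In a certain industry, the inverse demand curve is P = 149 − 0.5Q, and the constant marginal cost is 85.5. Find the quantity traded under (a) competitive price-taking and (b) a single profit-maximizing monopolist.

Competition: Q = 127; Monopoly: Q = 63.5

Competitive firms price at marginal cost: P = 85.5, giving Q = 127.
A monopolist chooses Q where MR = MC. MR = 149 − Q; setting this equal to 85.5 gives Q = 63.5 and P = 117.25.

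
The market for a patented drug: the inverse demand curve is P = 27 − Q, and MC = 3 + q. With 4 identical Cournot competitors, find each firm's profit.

π_i = 24

With 4 symmetric Cournot firms, each firm's FOC gives 27 − 5q = 3 + q, so q = 4, Q = 4·4 = 16, and P = 11.
Each firm's profit = 11·4 − (3·4 + ½·1·4²) = 24.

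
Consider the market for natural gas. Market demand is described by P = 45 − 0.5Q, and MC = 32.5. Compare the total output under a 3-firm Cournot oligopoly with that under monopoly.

With 3 symmetric Cournot firms, each firm's FOC gives 45 − 2q = 32.5, so q = 6.25, Q = 3·6.25 = 18.75, and P = 35.625.
Monopoly sets MR = MC: 45 − Q = 32.5 ⇒ Q = 12.5, P = 45 − 0.5·12.5 = 38.75.

Cournot: Q = 18.75; Monopoly: Q = 12.5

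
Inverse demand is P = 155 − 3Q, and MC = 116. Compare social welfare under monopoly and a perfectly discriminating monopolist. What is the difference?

TS rises by 63.375

Monopoly sets MR = MC: 155 − 6Q = 116 ⇒ Q = 6.5, P = 155 − 3·6.5 = 135.5.
CS = ½·(155 − 135.5)·6.5 = 63.375; PS = (135.5 − 116)·6.5 = 126.75; TS = 190.125.
With perfect price discrimination, output is the efficient level Q = 13 (where demand meets MC), but every buyer pays their willingness to pay: CS = 0 and PS = total surplus.
TS = 253.5 (equal to competitive TS).
Change in social welfare: 253.5 − 190.125 = 63.375.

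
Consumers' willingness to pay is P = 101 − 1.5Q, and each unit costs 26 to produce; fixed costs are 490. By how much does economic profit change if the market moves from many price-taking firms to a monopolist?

Economic profit rises by 937.5

Under competition P = MC = 26, so Q = (101 − 26)/1.5 = 50.
Profit = (26 − 26)·50 − 490 = −490.
Monopoly sets MR = MC: 101 − 3Q = 26 ⇒ Q = 25, P = 101 − 1.5·25 = 63.5.
Profit = (63.5 − 26)·25 − 490 = 447.5.
Change in economic profit: 447.5 − −490 = 937.5.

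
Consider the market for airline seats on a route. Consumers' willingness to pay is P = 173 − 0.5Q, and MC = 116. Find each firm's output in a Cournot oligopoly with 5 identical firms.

In a 5-firm Cournot equilibrium, symmetry and the first-order condition give q = (173 − 116)/(3) = 19. So Q = 95 and P = 125.5.

q_i = 19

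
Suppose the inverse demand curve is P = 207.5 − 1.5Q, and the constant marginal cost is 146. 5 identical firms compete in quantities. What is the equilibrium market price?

P = 156.25

Cournot with 5 identical firms: the symmetric best-response condition is 207.5 − 9q = 146. Each firm produces q = 41/6, total output Q = 205/6, price P = 156.25.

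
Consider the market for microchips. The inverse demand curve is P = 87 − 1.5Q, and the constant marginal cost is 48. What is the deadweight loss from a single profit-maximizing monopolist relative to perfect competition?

Competitive firms price at marginal cost: P = 48, giving Q = 26.
The monopolist equates marginal revenue to marginal cost: 87 − 3Q = 48, so Q = 13. From demand, P = 67.5.
DWL is the triangle between Q = 13 and Q = 26: ½·(26 − 13)·(67.5 − 48) = 126.75.

DWL = 126.75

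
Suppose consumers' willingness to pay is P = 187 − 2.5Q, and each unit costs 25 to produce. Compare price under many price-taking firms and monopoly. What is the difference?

P rises by 81

Under competition P = MC = 25, so Q = (187 − 25)/2.5 = 64.8.
A monopolist chooses Q where MR = MC. MR = 187 − 5Q; setting this equal to 25 gives Q = 32.4 and P = 106.
Change in price: 106 − 25 = 81.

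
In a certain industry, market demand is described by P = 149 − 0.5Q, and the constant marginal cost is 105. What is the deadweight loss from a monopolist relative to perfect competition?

DWL = 484

Perfect competition: P = MC = 105, so 149 − 0.5Q = 105 and Q = 88.
A monopolist chooses Q where MR = MC. MR = 149 − Q; setting this equal to 105 gives Q = 44 and P = 127.
DWL is the triangle between Q = 44 and Q = 88: ½·(88 − 44)·(127 − 105) = 484.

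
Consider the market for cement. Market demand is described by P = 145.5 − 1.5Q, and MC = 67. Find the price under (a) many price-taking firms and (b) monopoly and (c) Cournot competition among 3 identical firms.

Under competition P = MC = 67, so Q = (145.5 − 67)/1.5 = 157/3.
Monopoly sets MR = MC: 145.5 − 3Q = 67 ⇒ Q = 157/6, P = 145.5 − 1.5·157/6 = 106.25.
With 3 symmetric Cournot firms, each firm's FOC gives 145.5 − 6q = 67, so q = 157/12, Q = 3·157/12 = 39.25, and P = 86.625.

Competition: P = 67; Monopoly: P = 106.25; Cournot: P = 86.625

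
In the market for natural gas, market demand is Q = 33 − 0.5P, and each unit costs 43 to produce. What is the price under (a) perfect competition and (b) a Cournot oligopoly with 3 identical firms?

Inverting demand: P = 66 − 2Q.
Under competition P = MC = 43, so Q = (66 − 43)/2 = 11.5.
With 3 symmetric Cournot firms, each firm's FOC gives 66 − 8q = 43, so q = 2.875, Q = 3·2.875 = 8.625, and P = 48.75.

Competition: P = 43; Cournot: P = 48.75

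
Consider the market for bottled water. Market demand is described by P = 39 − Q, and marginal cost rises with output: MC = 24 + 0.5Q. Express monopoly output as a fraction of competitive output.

Q_m/Q_c = 0.6

A monopolist chooses Q where MR = MC. MR = 39 − 2Q; setting this equal to 24 + 0.5Q gives Q = 6 and P = 33.
Competitive equilibrium sets price equal to marginal cost: 39 − Q = 24 + 0.5Q, so Q = 10 and P = 29.
Ratio Q_m/Q_c = 6/10 = 0.6.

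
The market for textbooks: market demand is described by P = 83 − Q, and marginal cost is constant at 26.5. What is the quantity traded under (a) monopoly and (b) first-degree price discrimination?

Monopoly: Q = 28.25; Perfect PD: Q = 56.5

Monopoly sets MR = MC: 83 − 2Q = 26.5 ⇒ Q = 28.25, P = 83 − 28.25 = 54.75.
A perfectly discriminating monopolist sells every unit with P(Q) ≥ MC(Q), so output equals the competitive quantity Q = 56.5. Each buyer pays their reservation price, so CS = 0 and the firm captures all surplus.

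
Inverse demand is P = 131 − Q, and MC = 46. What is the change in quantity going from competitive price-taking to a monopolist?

Competitive firms price at marginal cost: P = 46, giving Q = 85.
The monopolist equates marginal revenue to marginal cost: 131 − 2Q = 46, so Q = 42.5. From demand, P = 88.5.
Change in quantity: 42.5 − 85 = −42.5.

Q falls by 42.5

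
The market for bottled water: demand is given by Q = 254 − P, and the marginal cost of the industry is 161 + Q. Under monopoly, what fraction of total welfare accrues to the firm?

PS/TS = 0.75

Inverting demand: P = 254 − Q.
The monopolist equates marginal revenue to marginal cost: 254 − 2Q = 161 + Q, so Q = 31. From demand, P = 223.
CS = ½·(254 − 223)·31 = 480.5.
PS = P·Q − VC(Q) = 223·31 − (161·31 + ½·1·31²) = 1441.5.
Share captured = PS/TS = 1441.5/1922 = 0.75.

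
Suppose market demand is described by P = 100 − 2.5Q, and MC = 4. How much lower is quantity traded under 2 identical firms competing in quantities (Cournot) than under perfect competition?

Competitive firms price at marginal cost: P = 4, giving Q = 38.4.
With 2 symmetric Cournot firms, each firm's FOC gives 100 − 7.5q = 4, so q = 12.8, Q = 2·12.8 = 25.6, and P = 36.
Change in quantity traded: 25.6 − 38.4 = −12.8.

Quantity traded falls by 12.8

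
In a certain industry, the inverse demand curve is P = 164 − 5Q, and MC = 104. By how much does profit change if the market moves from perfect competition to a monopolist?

Competitive firms price at marginal cost: P = 104, giving Q = 12.
Profit = (104 − 104)·12 = 0.
A monopolist chooses Q where MR = MC. MR = 164 − 10Q; setting this equal to 104 gives Q = 6 and P = 134.
Profit = (134 − 104)·6 = 180.
Change in profit: 180 − 0 = 180.

Profit rises by 180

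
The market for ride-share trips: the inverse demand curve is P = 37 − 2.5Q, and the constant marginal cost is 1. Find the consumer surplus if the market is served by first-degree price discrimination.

CS = 0

Under first-degree price discrimination the firm charges each unit its demand price and produces up to where P = MC, i.e. Q = 14.4. Consumer surplus is zero; producer surplus equals total surplus.
CS = 0.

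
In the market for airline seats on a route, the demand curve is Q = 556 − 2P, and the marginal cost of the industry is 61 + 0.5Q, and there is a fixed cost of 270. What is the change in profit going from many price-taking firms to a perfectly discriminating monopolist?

Inverting demand: P = 278 − 0.5Q.
Under competition P = MC: 278 − 0.5Q = 61 + 0.5Q ⇒ Q = 217, P = 169.5.
Profit = 169.5·217 − (61·217 + ½·0.5·217²) − 270 = 11502.25.
Under first-degree price discrimination the firm charges each unit its demand price and produces up to where P = MC, i.e. Q = 217. Consumer surplus is zero; producer surplus equals total surplus.
PS equals the full surplus area, 23544.5. Profit = 23544.5 − 270 = 23274.5.
Change in profit: 23274.5 − 11502.25 = 11772.25.

π rises by 11772.25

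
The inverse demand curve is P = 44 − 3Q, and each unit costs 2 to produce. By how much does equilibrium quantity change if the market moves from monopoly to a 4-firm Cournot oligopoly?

Q rises by 4.2

Monopoly sets MR = MC: 44 − 6Q = 2 ⇒ Q = 7, P = 44 − 3·7 = 23.
In a 4-firm Cournot equilibrium, symmetry and the first-order condition give q = (44 − 2)/(15) = 2.8. So Q = 11.2 and P = 10.4.
Change in equilibrium quantity: 11.2 − 7 = 4.2.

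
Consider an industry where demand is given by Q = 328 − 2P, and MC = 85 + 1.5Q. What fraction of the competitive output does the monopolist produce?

Inverting demand: P = 164 − 0.5Q.
The monopolist equates marginal revenue to marginal cost: 164 − Q = 85 + 1.5Q, so Q = 31.6. From demand, P = 148.2.
Competitive equilibrium sets price equal to marginal cost: 164 − 0.5Q = 85 + 1.5Q, so Q = 39.5 and P = 144.25.
Ratio Q_m/Q_c = 31.6/39.5 = 0.8.

Q_m/Q_c = 0.8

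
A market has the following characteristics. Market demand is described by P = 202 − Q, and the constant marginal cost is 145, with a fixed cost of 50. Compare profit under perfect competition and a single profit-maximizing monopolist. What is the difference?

Profit rises by 812.25

Under competition P = MC = 145, so Q = (202 − 145)/1 = 57.
Profit = (145 − 145)·57 − 50 = −50.
The monopolist equates marginal revenue to marginal cost: 202 − 2Q = 145, so Q = 28.5. From demand, P = 173.5.
Profit = (173.5 − 145)·28.5 − 50 = 762.25.
Change in profit: 762.25 − −50 = 812.25.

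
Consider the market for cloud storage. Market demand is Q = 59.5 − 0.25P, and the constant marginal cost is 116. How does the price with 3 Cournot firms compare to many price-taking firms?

Inverting demand: P = 238 − 4Q.
With 3 symmetric Cournot firms, each firm's FOC gives 238 − 16q = 116, so q = 7.625, Q = 3·7.625 = 22.875, and P = 146.5.
Competitive firms price at marginal cost: P = 116, giving Q = 30.5.

Cournot: P = 146.5; Competition: P = 116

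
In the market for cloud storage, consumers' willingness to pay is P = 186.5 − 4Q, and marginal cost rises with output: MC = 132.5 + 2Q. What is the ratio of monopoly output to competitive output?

Q_m/Q_c = 0.6

A monopolist chooses Q where MR = MC. MR = 186.5 − 8Q; setting this equal to 132.5 + 2Q gives Q = 5.4 and P = 164.9.
Competitive equilibrium sets price equal to marginal cost: 186.5 − 4Q = 132.5 + 2Q, so Q = 9 and P = 150.5.
Ratio Q_m/Q_c = 5.4/9 = 0.6.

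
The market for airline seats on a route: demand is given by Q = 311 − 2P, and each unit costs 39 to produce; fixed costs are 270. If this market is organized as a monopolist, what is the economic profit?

Profit = 6516.125

Inverting demand: P = 155.5 − 0.5Q.
A monopolist chooses Q where MR = MC. MR = 155.5 − Q; setting this equal to 39 gives Q = 116.5 and P = 97.25.
Profit = (97.25 − 39)·116.5 − 270 = 6516.125.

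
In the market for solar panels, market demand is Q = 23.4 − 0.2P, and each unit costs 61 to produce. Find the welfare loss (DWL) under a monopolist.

Inverting demand: P = 117 − 5Q.
Perfect competition: P = MC = 61, so 117 − 5Q = 61 and Q = 11.2.
Monopoly sets MR = MC: 117 − 10Q = 61 ⇒ Q = 5.6, P = 117 − 5·5.6 = 89.
DWL is the triangle between Q = 5.6 and Q = 11.2: ½·(11.2 − 5.6)·(89 − 61) = 78.4.

DWL = 78.4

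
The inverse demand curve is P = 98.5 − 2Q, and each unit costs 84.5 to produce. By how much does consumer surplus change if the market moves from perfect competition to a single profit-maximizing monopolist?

Competitive firms price at marginal cost: P = 84.5, giving Q = 7.
CS = ½·(98.5 − 84.5)·7 = 49.
The monopolist equates marginal revenue to marginal cost: 98.5 − 4Q = 84.5, so Q = 3.5. From demand, P = 91.5.
CS = ½·(98.5 − 91.5)·3.5 = 12.25.
Change in consumer surplus: 12.25 − 49 = −36.75.

CS falls by 36.75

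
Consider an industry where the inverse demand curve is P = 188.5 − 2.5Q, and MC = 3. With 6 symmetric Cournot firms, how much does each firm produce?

Cournot with 6 identical firms: the symmetric best-response condition is 188.5 − 17.5q = 3. Each firm produces q = 10.6, total output Q = 63.6, price P = 29.5.

q_i = 10.6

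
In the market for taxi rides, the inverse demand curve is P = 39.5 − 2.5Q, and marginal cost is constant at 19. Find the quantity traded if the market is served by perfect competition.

Under competition P = MC = 19, so Q = (39.5 − 19)/2.5 = 8.2.

Q = 8.2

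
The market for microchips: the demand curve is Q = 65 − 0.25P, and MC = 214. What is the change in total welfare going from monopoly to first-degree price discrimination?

Inverting demand: P = 260 − 4Q.
Monopoly sets MR = MC: 260 − 8Q = 214 ⇒ Q = 5.75, P = 260 − 4·5.75 = 237.
CS = ½·(260 − 237)·5.75 = 66.125; PS = (237 − 214)·5.75 = 132.25; TS = 198.375.
Under first-degree price discrimination the firm charges each unit its demand price and produces up to where P = MC, i.e. Q = 11.5. Consumer surplus is zero; producer surplus equals total surplus.
TS = 264.5 (equal to competitive TS).
Change in total welfare: 264.5 − 198.375 = 66.125.

Total welfare rises by 66.125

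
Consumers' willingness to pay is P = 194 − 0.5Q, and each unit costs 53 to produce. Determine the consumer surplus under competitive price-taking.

Under competition P = MC = 53, so Q = (194 − 53)/0.5 = 282.
CS = ½·(194 − 53)·282 = 19881.

CS = 19881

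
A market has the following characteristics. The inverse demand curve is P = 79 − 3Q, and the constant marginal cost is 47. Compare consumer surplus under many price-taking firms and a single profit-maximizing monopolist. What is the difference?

Perfect competition: P = MC = 47, so 79 − 3Q = 47 and Q = 32/3.
CS = ½·(79 − 47)·32/3 = 512/3.
The monopolist equates marginal revenue to marginal cost: 79 − 6Q = 47, so Q = 16/3. From demand, P = 63.
CS = ½·(79 − 63)·16/3 = 128/3.
Change in consumer surplus: 128/3 − 512/3 = −128.

CS falls by 128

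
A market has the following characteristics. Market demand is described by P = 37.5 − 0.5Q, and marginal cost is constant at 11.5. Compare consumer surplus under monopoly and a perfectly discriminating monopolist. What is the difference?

CS falls by 169

A monopolist chooses Q where MR = MC. MR = 37.5 − Q; setting this equal to 11.5 gives Q = 26 and P = 24.5.
CS = ½·(37.5 − 24.5)·26 = 169.
A perfectly discriminating monopolist sells every unit with P(Q) ≥ MC(Q), so output equals the competitive quantity Q = 52. Each buyer pays their reservation price, so CS = 0 and the firm captures all surplus.
CS = 0.
Change in consumer surplus: 0 − 169 = −169.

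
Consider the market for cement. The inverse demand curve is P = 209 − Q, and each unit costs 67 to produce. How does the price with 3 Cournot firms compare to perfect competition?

Cournot: P = 102.5; Competition: P = 67

With 3 symmetric Cournot firms, each firm's FOC gives 209 − 4q = 67, so q = 35.5, Q = 3·35.5 = 106.5, and P = 102.5.
Competitive firms price at marginal cost: P = 67, giving Q = 142.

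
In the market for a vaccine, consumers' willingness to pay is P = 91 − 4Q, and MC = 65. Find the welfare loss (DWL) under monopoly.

Perfect competition: P = MC = 65, so 91 − 4Q = 65 and Q = 6.5.
A monopolist chooses Q where MR = MC. MR = 91 − 8Q; setting this equal to 65 gives Q = 3.25 and P = 78.
DWL is the triangle between Q = 3.25 and Q = 6.5: ½·(6.5 − 3.25)·(78 − 65) = 21.125.

DWL = 21.125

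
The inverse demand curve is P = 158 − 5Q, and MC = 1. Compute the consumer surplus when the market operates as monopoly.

Monopoly sets MR = MC: 158 − 10Q = 1 ⇒ Q = 15.7, P = 158 − 5·15.7 = 79.5.
CS = ½·(158 − 79.5)·15.7 = 616.225.

CS = 616.225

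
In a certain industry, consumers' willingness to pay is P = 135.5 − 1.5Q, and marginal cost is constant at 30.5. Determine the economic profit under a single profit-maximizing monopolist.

A monopolist chooses Q where MR = MC. MR = 135.5 − 3Q; setting this equal to 30.5 gives Q = 35 and P = 83.
Profit = (83 − 30.5)·35 = 1837.5.

Profit = 1837.5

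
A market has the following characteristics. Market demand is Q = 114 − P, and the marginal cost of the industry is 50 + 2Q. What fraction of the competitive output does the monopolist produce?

Inverting demand: P = 114 − Q.
Monopoly sets MR = MC: 114 − 2Q = 50 + 2Q ⇒ Q = 16, P = 114 − 16 = 98.
Under competition P = MC: 114 − Q = 50 + 2Q ⇒ Q = 64/3, P = 278/3.
Ratio Q_m/Q_c = 16/(64/3) = 0.75.

Q_m/Q_c = 0.75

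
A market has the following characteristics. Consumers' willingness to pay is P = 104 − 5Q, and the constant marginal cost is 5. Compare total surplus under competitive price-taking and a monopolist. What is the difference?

Total surplus falls by 245.025

Competitive firms price at marginal cost: P = 5, giving Q = 19.8.
CS = ½·(104 − 5)·19.8 = 980.1; PS = (5 − 5)·19.8 = 0; TS = 980.1.
Monopoly sets MR = MC: 104 − 10Q = 5 ⇒ Q = 9.9, P = 104 − 5·9.9 = 54.5.
CS = ½·(104 − 54.5)·9.9 = 245.025; PS = (54.5 − 5)·9.9 = 490.05; TS = 735.075.
Change in total surplus: 735.075 − 980.1 = −245.025.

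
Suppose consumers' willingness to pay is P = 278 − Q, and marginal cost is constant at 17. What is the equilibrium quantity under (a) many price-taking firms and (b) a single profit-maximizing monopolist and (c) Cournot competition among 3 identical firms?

Competition: Q = 261; Monopoly: Q = 130.5; Cournot: Q = 195.75

Competitive firms price at marginal cost: P = 17, giving Q = 261.
Monopoly sets MR = MC: 278 − 2Q = 17 ⇒ Q = 130.5, P = 278 − 130.5 = 147.5.
With 3 symmetric Cournot firms, each firm's FOC gives 278 − 4q = 17, so q = 65.25, Q = 3·65.25 = 195.75, and P = 82.25.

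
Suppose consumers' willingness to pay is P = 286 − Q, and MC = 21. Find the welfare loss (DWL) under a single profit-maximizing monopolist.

Competitive firms price at marginal cost: P = 21, giving Q = 265.
The monopolist equates marginal revenue to marginal cost: 286 − 2Q = 21, so Q = 132.5. From demand, P = 153.5.
DWL is the triangle between Q = 132.5 and Q = 265: ½·(265 − 132.5)·(153.5 − 21) = 8778.125.

DWL = 8778.125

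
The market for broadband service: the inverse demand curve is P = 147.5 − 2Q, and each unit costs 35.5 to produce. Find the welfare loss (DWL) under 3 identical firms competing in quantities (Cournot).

Perfect competition: P = MC = 35.5, so 147.5 − 2Q = 35.5 and Q = 56.
Cournot with 3 identical firms: the symmetric best-response condition is 147.5 − 8q = 35.5. Each firm produces q = 14, total output Q = 42, price P = 63.5.
DWL is the triangle between Q = 42 and Q = 56: ½·(56 − 42)·(63.5 − 35.5) = 196.

DWL = 196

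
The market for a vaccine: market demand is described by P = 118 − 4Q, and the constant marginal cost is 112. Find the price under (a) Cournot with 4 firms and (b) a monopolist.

In a 4-firm Cournot equilibrium, symmetry and the first-order condition give q = (118 − 112)/(20) = 0.3. So Q = 1.2 and P = 113.2.
Monopoly sets MR = MC: 118 − 8Q = 112 ⇒ Q = 0.75, P = 118 − 4·0.75 = 115.

Cournot: P = 113.2; Monopoly: P = 115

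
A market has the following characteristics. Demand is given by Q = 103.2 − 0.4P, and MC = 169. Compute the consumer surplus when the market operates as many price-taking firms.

Inverting demand: P = 258 − 2.5Q.
Competitive firms price at marginal cost: P = 169, giving Q = 35.6.
CS = ½·(258 − 169)·35.6 = 1584.2.

CS = 1584.2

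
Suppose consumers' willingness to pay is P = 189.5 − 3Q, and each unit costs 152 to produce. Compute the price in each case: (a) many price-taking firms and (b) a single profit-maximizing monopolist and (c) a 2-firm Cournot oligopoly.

Competition: P = 152; Monopoly: P = 170.75; Cournot: P = 164.5

Competitive firms price at marginal cost: P = 152, giving Q = 12.5.
A monopolist chooses Q where MR = MC. MR = 189.5 − 6Q; setting this equal to 152 gives Q = 6.25 and P = 170.75.
With 2 symmetric Cournot firms, each firm's FOC gives 189.5 − 9q = 152, so q = 25/6, Q = 2·25/6 = 25/3, and P = 164.5.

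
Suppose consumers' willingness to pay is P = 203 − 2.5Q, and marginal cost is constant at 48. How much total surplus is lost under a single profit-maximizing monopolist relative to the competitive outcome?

Perfect competition: P = MC = 48, so 203 − 2.5Q = 48 and Q = 62.
A monopolist chooses Q where MR = MC. MR = 203 − 5Q; setting this equal to 48 gives Q = 31 and P = 125.5.
DWL is the triangle between Q = 31 and Q = 62: ½·(62 − 31)·(125.5 − 48) = 1201.25.

DWL = 1201.25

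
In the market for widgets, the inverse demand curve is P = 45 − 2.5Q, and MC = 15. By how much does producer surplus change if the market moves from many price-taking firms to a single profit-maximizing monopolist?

Under competition P = MC = 15, so Q = (45 − 15)/2.5 = 12.
PS = (15 − 15)·12 = 0.
Monopoly sets MR = MC: 45 − 5Q = 15 ⇒ Q = 6, P = 45 − 2.5·6 = 30.
PS = (30 − 15)·6 = 90.
Change in producer surplus: 90 − 0 = 90.

Producer surplus rises by 90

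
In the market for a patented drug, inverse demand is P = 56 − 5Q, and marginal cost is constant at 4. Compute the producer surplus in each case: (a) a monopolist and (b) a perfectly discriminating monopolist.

Monopoly: PS = 135.2; Perfect PD: PS = 270.4

A monopolist chooses Q where MR = MC. MR = 56 − 10Q; setting this equal to 4 gives Q = 5.2 and P = 30.
PS = (30 − 4)·5.2 = 135.2.
Under first-degree price discrimination the firm charges each unit its demand price and produces up to where P = MC, i.e. Q = 10.4. Consumer surplus is zero; producer surplus equals total surplus.
PS = ½·(56 − 4)·10.4 = 270.4.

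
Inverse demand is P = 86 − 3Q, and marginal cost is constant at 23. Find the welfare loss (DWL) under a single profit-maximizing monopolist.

DWL = 165.375

Perfect competition: P = MC = 23, so 86 − 3Q = 23 and Q = 21.
A monopolist chooses Q where MR = MC. MR = 86 − 6Q; setting this equal to 23 gives Q = 10.5 and P = 54.5.
DWL is the triangle between Q = 10.5 and Q = 21: ½·(21 − 10.5)·(54.5 − 23) = 165.375.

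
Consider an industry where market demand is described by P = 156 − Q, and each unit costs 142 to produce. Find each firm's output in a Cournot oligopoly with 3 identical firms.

q_i = 3.5

Cournot with 3 identical firms: the symmetric best-response condition is 156 − 4q = 142. Each firm produces q = 3.5, total output Q = 10.5, price P = 145.5.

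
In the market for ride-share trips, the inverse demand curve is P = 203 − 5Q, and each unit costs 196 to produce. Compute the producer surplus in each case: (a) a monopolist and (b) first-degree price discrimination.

Monopoly sets MR = MC: 203 − 10Q = 196 ⇒ Q = 0.7, P = 203 − 5·0.7 = 199.5.
PS = (199.5 − 196)·0.7 = 2.45.
With perfect price discrimination, output is the efficient level Q = 1.4 (where demand meets MC), but every buyer pays their willingness to pay: CS = 0 and PS = total surplus.
PS = ½·(203 − 196)·1.4 = 4.9.

Monopoly: PS = 2.45; Perfect PD: PS = 4.9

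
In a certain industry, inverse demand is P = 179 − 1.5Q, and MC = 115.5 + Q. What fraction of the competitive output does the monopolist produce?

Q_m/Q_c = 0.625

The monopolist equates marginal revenue to marginal cost: 179 − 3Q = 115.5 + Q, so Q = 15.875. From demand, P = 2483/16.
Competitive equilibrium sets price equal to marginal cost: 179 − 1.5Q = 115.5 + Q, so Q = 25.4 and P = 140.9.
Ratio Q_m/Q_c = 15.875/25.4 = 0.625.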